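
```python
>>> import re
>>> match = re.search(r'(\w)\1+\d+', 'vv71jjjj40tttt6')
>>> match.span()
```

After group 1 captures some text, `\1` only succeeds where that same text appears again.
`re.search` scans for the first position where the pattern succeeds.
The match spans [0:4] → 'vv71'.
Captured: group 1 = 'v'.

(0, 4)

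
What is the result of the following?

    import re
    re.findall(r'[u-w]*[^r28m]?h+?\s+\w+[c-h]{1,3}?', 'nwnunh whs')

This matches zero or more of a character in [u-w], then optionally any character except [r28m], then one or more of the literal 'h' (lazy); then one or more of whitespace, then one or more of a word character, then 1 to 3 of a character in [c-h] (lazy).
Matches: at [3:9] → 'unh wh'.
With no groups in the pattern, `findall` gives back each whole match — 1 here.

['unh wh']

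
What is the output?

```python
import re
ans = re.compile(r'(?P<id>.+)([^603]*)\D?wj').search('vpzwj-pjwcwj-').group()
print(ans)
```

This matches one or more of any character (captured as 'id'); then zero or more of any character except [603] (captured); then optionally a non-digit, then the literal 'wj'.
The match spans [0:12] → 'vpzwj-pjwcwj'.

vpzwj-pjwcwj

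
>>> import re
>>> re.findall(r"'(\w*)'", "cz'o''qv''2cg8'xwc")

Walking the string: at [2:5] match "'o'", group 1 = 'o'; at [5:9] match "'qv'", group 1 = 'qv'; at [9:15] match "'2cg8'", group 1 = '2cg8'.
With a single group, `findall` returns only what that group captured — 3 items.

['o', 'qv', '2cg8']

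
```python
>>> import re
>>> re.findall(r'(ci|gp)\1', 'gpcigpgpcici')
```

['gp', 'ci']

`\1` has to match the exact text group 1 already captured.
Walking the string: at [4:8] match 'gpgp', group 1 = 'gp'; at [8:12] match 'cici', group 1 = 'ci'.
One capturing group, so `findall` returns just the captured substring from each match — 2 in all.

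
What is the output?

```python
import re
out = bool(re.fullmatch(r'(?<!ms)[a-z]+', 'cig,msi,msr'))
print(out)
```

False

The negative lookaround is zero-width — it rules out positions where the adjacent text would match, without consuming anything.
`fullmatch` succeeds only if the pattern covers the string from start to end.
Here there's no way to consume every character, so the call returns None, and `bool(None)` is False.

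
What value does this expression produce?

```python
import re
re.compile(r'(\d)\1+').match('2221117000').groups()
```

`\1` is not a pattern — it's the concrete string captured by group 1, re-applied verbatim.
`re.match` only tries the pattern at the start of the string.
The match spans [0:3] → '222'.
Captured: group 1 = '2'.

('2',)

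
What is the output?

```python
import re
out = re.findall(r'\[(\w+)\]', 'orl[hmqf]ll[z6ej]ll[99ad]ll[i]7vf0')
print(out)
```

['hmqf', 'z6ej', '99ad', 'i']

Scanning left to right: at [3:9] match '[hmqf]', group 1 = 'hmqf'; at [11:17] match '[z6ej]', group 1 = 'z6ej'; at [19:25] match '[99ad]', group 1 = '99ad'; at [27:30] match '[i]', group 1 = 'i'.
One capturing group, so `findall` returns just the captured substring from each match — 4 in all.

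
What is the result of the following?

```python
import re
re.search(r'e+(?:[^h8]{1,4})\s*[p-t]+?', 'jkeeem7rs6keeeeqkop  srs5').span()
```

Pattern: one or more of a literal 'e'; then 1 to 4 of any character except [h8] (non-capturing group); then zero or more of whitespace, then one or more of a character in [p-t] (lazy).
The match spans [2:9] → 'eeem7rs'.

(2, 9)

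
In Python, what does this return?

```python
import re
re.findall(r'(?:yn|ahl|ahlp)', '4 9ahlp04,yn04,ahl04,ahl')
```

['ahl', 'yn', 'ahl', 'ahl']

Alternation isn't longest-match — the leftmost alternative that fits at this position is chosen.
Walking the string: at [3:6] → 'ahl'; at [10:12] → 'yn'; at [15:18] → 'ahl'; at [21:24] → 'ahl'.
`findall` yields the raw match text (4 of them) because the pattern has no groups.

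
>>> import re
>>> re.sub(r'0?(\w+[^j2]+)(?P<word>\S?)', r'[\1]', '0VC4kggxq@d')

The pattern matches optionally a literal '0'; then one or more of a word character, then one or more of any character except [j2] (captured); then optionally a non-whitespace character (captured as 'word').
Matches: at [0:11] → '0VC4kggxq@d'.
The replacement refers to a captured group, so each match is rewritten using its own captured text.

'[VC4kggxq@d]'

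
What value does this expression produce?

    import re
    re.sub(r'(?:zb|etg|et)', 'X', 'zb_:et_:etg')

The regex engine tests alternatives in the order written; an earlier branch that matches wins even if a later one would match more.
Matches: at [0:2] → 'zb'; at [4:6] → 'et'; at [8:11] → 'etg'.
Each match is replaced by 'X'.

'X_:X_:X'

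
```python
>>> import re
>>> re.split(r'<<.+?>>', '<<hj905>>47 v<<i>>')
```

Lazy quantifiers expand one character at a time until the remainder of the pattern can match.
Matches to split on: at [0:9] → '<<hj905>>'; at [13:18] → '<<i>>'.
`split` removes every match and returns the 3 fragments in between.

['', '47 v', '']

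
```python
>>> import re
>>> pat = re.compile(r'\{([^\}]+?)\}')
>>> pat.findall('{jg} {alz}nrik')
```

Walking the string: at [0:4] match '{jg}', group 1 = 'jg'; at [5:10] match '{alz}', group 1 = 'alz'.
With a single group, `findall` returns only what that group captured — 2 items.

['jg', 'alz']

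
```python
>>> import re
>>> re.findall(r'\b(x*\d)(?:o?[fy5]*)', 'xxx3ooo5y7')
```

Because there's exactly one group, `findall` drops the full match and keeps group 1 from the one hit.

['xxx3']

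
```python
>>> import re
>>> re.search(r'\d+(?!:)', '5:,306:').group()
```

'30'

A negative assertion filters positions out without eating any characters.
Unlike `match`, `search` isn't anchored — it looks for the pattern anywhere in the string.
The match spans [3:5] → '30'.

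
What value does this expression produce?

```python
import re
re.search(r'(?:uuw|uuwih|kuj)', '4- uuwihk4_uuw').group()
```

'uuw'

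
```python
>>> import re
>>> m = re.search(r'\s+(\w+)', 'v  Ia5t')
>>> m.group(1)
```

Pattern: one or more of whitespace; then one or more of a word character (captured).
`re.search` scans for the first position where the pattern succeeds.
The match spans [1:7] → '  Ia5t'.
Captured: group 1 = 'Ia5t'.

'Ia5t'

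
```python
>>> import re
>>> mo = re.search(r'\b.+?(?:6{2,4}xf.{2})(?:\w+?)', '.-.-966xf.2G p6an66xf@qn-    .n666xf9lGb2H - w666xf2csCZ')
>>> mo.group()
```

'966xf.2G'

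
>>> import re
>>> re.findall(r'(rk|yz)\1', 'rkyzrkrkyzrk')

`\1` is not a pattern — it's the concrete string captured by group 1, re-applied verbatim.
Walking the string: at [4:8] match 'rkrk', group 1 = 'rk'.
One capturing group, so `findall` returns just the captured substring from the one match — 1 in all.

['rk']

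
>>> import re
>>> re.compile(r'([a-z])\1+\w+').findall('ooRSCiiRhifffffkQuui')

['o']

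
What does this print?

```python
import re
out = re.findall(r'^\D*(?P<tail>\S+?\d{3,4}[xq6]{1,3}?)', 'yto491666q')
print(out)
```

Pattern: anchored at the start of the string; then zero or more of a non-digit; then one or more of a non-whitespace character (lazy), then 3 to 4 of a digit, then 1 to 3 of one of [xq6] (lazy) (captured as 'tail').
With the lazy modifier that quantifier settles for the fewest repetitions that let the rest of the pattern succeed (the atoms after it are unaffected and can still be greedy).
Matches: at [0:9] match 'yto491666', group 1 = '491666'.
With a single group, `findall` returns only what that group captured — 1 item.

['491666']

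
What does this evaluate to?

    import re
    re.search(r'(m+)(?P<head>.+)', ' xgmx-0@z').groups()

The pattern matches one or more of a literal 'm' (captured); then one or more of any character (captured as 'head').
`re.search` tries every starting position until one works.
The match spans [3:9] → 'mx-0@z'.
Captured: group 1 = 'm', group 2 = 'x-0@z'.

('m', 'x-0@z')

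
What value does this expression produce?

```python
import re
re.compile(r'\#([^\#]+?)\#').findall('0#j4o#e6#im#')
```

['j4o', 'im']

`findall` collects group 1 from each match (2 total).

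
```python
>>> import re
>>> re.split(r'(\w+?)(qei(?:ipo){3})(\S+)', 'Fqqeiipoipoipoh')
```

['', 'Fq', 'qeiipoipoipo', 'h', '']

Pattern: one or more of a word character (lazy) (captured); then the literal 'qei', then the literal 'ipo' repeated 3 times (captured); then one or more of a non-whitespace character (captured).
Matches to split on: at [0:15] → 'Fqqeiipoipoipoh'.
With a capturing group present, the delimiter's captured portion is kept in the result list.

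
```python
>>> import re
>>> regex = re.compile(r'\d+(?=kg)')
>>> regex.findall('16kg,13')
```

The lookaround is zero-width — it requires the adjacent text to match without consuming it, so the asserted text isn't part of the match.
Since nothing is captured, `findall` lists the 1 matched substring directly.

['16']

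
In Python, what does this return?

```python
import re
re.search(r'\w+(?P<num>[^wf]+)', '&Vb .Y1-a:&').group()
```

'Vb .Y1-a:&'

This matches one or more of a word character; then one or more of any character except [wf] (captured as 'num').
`re.search` tries every starting position until one works.
The match spans [1:11] → 'Vb .Y1-a:&'.
Captured: group 1 = ' .Y1-a:&'.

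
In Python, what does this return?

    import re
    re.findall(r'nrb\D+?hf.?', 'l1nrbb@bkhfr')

['nrbb@bkhfr']

Pattern: the literal 'nrb', then one or more of a non-digit (lazy); then the literal 'hf', then optionally any character.
Walking the string: at [2:12] → 'nrbb@bkhfr'.
`findall` yields the raw match text (1 of them) because the pattern has no groups.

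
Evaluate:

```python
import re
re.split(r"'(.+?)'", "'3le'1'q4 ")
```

['', '3le', "1'q4 "]

The group in the pattern means `split` returns the separators' captures alongside the pieces.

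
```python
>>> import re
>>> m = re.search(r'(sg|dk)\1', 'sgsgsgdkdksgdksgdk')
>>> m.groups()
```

('sg',)

The match spans [0:4] → 'sgsg'.
Captured: group 1 = 'sg'.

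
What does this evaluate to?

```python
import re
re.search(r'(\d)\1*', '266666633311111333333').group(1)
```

'2'

After group 1 captures some text, `\1` only succeeds where that same text appears again.
`re.search` scans for the first position where the pattern succeeds.
The match spans [0:1] → '2'.
Captured: group 1 = '2'.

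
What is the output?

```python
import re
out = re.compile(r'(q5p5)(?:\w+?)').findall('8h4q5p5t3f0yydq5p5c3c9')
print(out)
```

The pattern matches the literal 'q5p', then the literal '5' (captured); then one or more of a word character (lazy) (non-capturing group).
A `+?`/`*?`/`{m,n}?` starts at its minimum and grows only as far as needed for what follows to match.
Walking the string: at [3:8] match 'q5p5t', group 1 = 'q5p5'; at [14:19] match 'q5p5c', group 1 = 'q5p5'.
Because there's exactly one group, `findall` drops the full match and keeps group 1 from each hit.

['q5p5', 'q5p5']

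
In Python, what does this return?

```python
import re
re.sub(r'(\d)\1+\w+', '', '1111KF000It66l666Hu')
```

''

A backreference is literal: `\1` must see the identical characters the first group matched.
Matches: at [0:19] → '1111KF000It66l666Hu'.
Every occurrence is swapped for ''.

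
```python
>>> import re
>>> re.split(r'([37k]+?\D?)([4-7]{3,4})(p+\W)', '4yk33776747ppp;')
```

['4y', 'k3377', '6747', 'ppp;', '']

The group in the pattern means `split` returns the separators' captures alongside the pieces.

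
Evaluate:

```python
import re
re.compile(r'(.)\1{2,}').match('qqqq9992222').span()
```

(0, 4)

`\1` is not a pattern — it's the concrete string captured by group 1, re-applied verbatim.
`re.match` only tries the pattern at the start of the string.
The match spans [0:4] → 'qqqq'.
Captured: group 1 = 'q'.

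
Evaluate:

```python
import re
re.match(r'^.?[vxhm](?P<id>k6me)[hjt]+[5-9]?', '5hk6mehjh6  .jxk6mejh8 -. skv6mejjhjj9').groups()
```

('k6me',)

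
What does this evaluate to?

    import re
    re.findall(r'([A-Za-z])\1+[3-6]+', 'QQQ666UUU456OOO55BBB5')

['Q', 'U', 'O', 'B']

A backreference is literal: `\1` must see the identical characters the first group matched.
Because there's exactly one group, `findall` drops the full match and keeps group 1 from each hit.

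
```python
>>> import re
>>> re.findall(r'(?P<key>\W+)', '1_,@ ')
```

[',@ ']

This matches one or more of a non-word character (captured as 'key').
Scanning left to right: at [2:5] match ',@ ', group 1 = ',@ '.
Because there's exactly one group, `findall` drops the full match and keeps group 1 from the one hit.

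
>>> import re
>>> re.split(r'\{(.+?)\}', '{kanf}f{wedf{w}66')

['', 'kanf', 'f', 'wedf{w', '66']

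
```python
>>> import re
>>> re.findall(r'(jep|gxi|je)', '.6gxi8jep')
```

The regex engine tests alternatives in the order written; an earlier branch that matches wins even if a later one would match more.
Matches: at [2:5] match 'gxi', group 1 = 'gxi'; at [6:9] match 'jep', group 1 = 'jep'.
With a single group, `findall` returns only what that group captured — 2 items.

['gxi', 'jep']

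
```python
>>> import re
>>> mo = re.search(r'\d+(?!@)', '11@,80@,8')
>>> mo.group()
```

The negative lookaround is zero-width — it rules out positions where the adjacent text would match, without consuming anything.
The match spans [0:1] → '1'.

'1'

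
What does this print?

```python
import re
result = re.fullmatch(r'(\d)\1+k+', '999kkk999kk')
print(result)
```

None

For `fullmatch`, every character of the input must be accounted for by the pattern.
Here there's no way to consume every character, so the call returns None.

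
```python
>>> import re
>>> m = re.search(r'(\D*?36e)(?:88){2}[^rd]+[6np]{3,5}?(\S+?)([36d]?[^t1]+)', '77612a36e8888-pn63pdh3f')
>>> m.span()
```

(5, 23)

Pattern: zero or more of a non-digit (lazy), then the literal '36e' (captured); then the literal '88' repeated 2 times, then one or more of any character except [rd], then 3 to 5 of one of [6np] (lazy); then one or more of a non-whitespace character (lazy) (captured); then optionally one of [36d], then one or more of any character except [t1] (captured).
`search` walks the string left to right and returns the first match it finds.
The match spans [5:23] → 'a36e8888-pn63pdh3f'.
Captured: group 1 = 'a36e', group 2 = '3', group 3 = 'pdh3f'.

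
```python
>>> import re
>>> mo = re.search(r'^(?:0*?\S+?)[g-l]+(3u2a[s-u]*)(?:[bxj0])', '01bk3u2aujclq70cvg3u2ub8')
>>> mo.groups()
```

('3u2au',)

Pattern: anchored at the start of the string; then zero or more of a literal '0' (lazy), then one or more of a non-whitespace character (lazy) (non-capturing group); then one or more of a character in [g-l]; then the literal '3u', then the literal '2a', then zero or more of a character in [s-u] (captured); then one of [bxj0] (non-capturing group).
Unlike `match`, `search` isn't anchored — it looks for the pattern anywhere in the string.
The match spans [0:10] → '01bk3u2auj'.
Captured: group 1 = '3u2au'.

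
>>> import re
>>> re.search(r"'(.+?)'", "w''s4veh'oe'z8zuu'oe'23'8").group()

"''s4veh'"

Because the quantifier is non-greedy, it stops expanding at the earliest point where the rest of the pattern can succeed.
`search` walks the string left to right and returns the first match it finds.
The match spans [1:9] → "''s4veh'".
Captured: group 1 = "'s4veh".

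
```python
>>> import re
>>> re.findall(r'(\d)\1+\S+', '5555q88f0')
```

['5']

A backreference is literal: `\1` must see the identical characters the first group matched.
Matches: at [0:9] match '5555q88f0', group 1 = '5'.
With a single group, `findall` returns only what that group captured — 1 item.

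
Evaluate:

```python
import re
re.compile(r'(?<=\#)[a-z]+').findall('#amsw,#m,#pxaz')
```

['amsw', 'm', 'pxaz']

Because the assertion is zero-width, the text it checks is not consumed and won't appear in the result.
With no groups in the pattern, `findall` gives back each whole match — 3 here.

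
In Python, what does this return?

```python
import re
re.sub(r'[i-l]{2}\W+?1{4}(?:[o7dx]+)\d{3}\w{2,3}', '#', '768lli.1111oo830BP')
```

Each match is replaced by '#'.

'768l#'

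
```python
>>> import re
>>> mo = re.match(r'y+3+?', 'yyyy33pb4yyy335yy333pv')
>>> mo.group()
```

Pattern: one or more of a literal 'y'; then one or more of a literal '3' (lazy).
`re.match` only tries the pattern at the start of the string.
The match spans [0:5] → 'yyyy3'.

'yyyy3'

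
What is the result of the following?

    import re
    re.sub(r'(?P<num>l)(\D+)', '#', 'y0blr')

Every occurrence is swapped for '#'.

'y0b#'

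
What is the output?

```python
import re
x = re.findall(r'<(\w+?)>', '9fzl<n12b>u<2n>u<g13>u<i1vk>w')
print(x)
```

['n12b', '2n', 'g13', 'i1vk']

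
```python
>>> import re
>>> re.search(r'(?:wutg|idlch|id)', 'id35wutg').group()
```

'id'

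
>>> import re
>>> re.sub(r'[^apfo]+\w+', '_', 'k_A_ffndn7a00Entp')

'_'

Pattern: one or more of any character except [apfo]; then one or more of a word character.
Matches: at [0:17] → 'k_A_ffndn7a00Entp'.
Each match is replaced by '_'.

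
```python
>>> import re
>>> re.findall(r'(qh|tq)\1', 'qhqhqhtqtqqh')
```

`\1` has to match the exact text group 1 already captured.
Scanning left to right: at [0:4] match 'qhqh', group 1 = 'qh'; at [6:10] match 'tqtq', group 1 = 'tq'.
`findall` collects group 1 from each match (2 total).

['qh', 'tq']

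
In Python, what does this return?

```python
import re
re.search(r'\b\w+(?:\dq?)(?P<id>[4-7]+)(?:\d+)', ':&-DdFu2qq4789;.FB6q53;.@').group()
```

The pattern matches a word boundary (`\b`, zero-width); then one or more of a word character; then a digit, then optionally a literal 'q' (non-capturing group); then one or more of a character in [4-7] (captured as 'id'); then one or more of a digit (non-capturing group).
`search` walks the string left to right and returns the first match it finds.
The match spans [3:14] → 'DdFu2qq4789'.
Captured: group 1 = '7'.

'DdFu2qq4789'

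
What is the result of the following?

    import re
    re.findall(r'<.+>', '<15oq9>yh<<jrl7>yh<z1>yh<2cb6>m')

['<15oq9>yh<<jrl7>yh<z1>yh<2cb6>']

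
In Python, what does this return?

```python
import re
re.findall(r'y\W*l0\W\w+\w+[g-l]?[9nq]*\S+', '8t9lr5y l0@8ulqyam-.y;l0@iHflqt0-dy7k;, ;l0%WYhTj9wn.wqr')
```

['y l0@8ulqyam-.y;l0@iHflqt0-dy7k;,']

Pattern: a literal 'y'; then zero or more of a non-word character, then the literal 'l0', then a non-word character; then one or more of a word character; then one or more of a word character; then optionally a character in [g-l], then zero or more of one of [9nq], then one or more of a non-whitespace character.
Matches: at [6:39] → 'y l0@8ulqyam-.y;l0@iHflqt0-dy7k;,'.
Since nothing is captured, `findall` lists the 1 matched substring directly.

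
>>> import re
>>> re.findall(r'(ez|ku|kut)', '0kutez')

['ku', 'ez']

`|` is ordered: at each position the engine commits to the first alternative that works.
One capturing group, so `findall` returns just the captured substring from each match — 2 in all.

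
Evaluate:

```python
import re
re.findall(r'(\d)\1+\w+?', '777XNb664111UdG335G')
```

['7', '6', '1', '3']

After group 1 captures some text, `\1` only succeeds where that same text appears again.
`findall` collects group 1 from each match (4 total).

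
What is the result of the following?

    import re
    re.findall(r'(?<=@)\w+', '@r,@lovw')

['r', 'lovw']

The positive lookaround only admits positions where the adjacent text matches; those characters stay outside the span.
Matches: at [1:2] → 'r'; at [4:8] → 'lovw'.
With no groups in the pattern, `findall` gives back each whole match — 2 here.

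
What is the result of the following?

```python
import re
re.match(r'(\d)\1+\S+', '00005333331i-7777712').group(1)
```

'0'

The backreference `\1` re-matches whatever the first group consumed, character for character.
`re.match` won't scan ahead — the pattern has to work from the very first character.
The match spans [0:20] → '00005333331i-7777712'.
Captured: group 1 = '0'.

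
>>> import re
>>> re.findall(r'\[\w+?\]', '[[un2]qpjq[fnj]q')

['[un2]', '[fnj]']

No capturing groups, so `findall` returns the 2 full match strings.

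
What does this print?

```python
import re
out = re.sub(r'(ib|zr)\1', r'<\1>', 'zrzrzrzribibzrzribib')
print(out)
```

<zr><zr><ib><zr><ib>

A backreference is literal: `\1` must see the identical characters the first group matched.
Matches: at [0:4] → 'zrzr'; at [4:8] → 'zrzr'; at [8:12] → 'ibib'; at [12:16] → 'zrzr'; at [16:20] → 'ibib'.
The replacement refers to a captured group, so each match is rewritten using its own captured text.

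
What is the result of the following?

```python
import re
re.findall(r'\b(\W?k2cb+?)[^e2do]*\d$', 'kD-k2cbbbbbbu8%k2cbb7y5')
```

['%k2cb']

The pattern matches a word boundary (`\b`, zero-width); then optionally a non-word character, then the literal 'k2c', then one or more of a literal 'b' (lazy) (captured); then zero or more of any character except [e2do], then a digit; then anchored at the end.
Because there's exactly one group, `findall` drops the full match and keeps group 1 from the one hit.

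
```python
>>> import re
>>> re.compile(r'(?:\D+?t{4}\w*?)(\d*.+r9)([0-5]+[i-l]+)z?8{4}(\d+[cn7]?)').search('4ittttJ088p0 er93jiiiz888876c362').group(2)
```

The pattern matches one or more of a non-digit (lazy), then exactly 4 of the literal 't', then zero or more of a word character (lazy) (non-capturing group); then zero or more of a digit, then one or more of any character, then the literal 'r9' (captured); then one or more of a character in [0-5], then one or more of a character in [i-l] (captured); then optionally a literal 'z', then exactly 4 of the literal '8'; then one or more of a digit, then optionally one of [cn7] (captured).
The `?` after the quantifier makes it lazy — it takes as little as possible before letting the rest of the pattern try.
`search` walks the string left to right and returns the first match it finds.
The match spans [1:29] → 'ittttJ088p0 er93jiiiz888876c'.
Captured: group 1 = 'J088p0 er9', group 2 = '3jiii', group 3 = '76c'.

'3jiii'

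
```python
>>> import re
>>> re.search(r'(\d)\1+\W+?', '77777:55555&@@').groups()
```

The match spans [0:6] → '77777:'.
Captured: group 1 = '7'.

('7',)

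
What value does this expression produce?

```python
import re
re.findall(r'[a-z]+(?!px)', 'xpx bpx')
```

['xpx', 'bpx']

The negative lookaround is zero-width — it rules out positions where the adjacent text would match, without consuming anything.
Scanning left to right: at [0:3] → 'xpx'; at [4:7] → 'bpx'.
Since nothing is captured, `findall` lists the 2 matched substrings directly.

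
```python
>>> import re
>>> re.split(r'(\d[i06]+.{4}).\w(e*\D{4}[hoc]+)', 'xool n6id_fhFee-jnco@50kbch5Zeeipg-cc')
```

['xool n', '6id_fh', 'e-jnco', '@', '50kbch', 'eeipg-cc', '']

The pattern matches a digit, then one or more of one of [i06], then exactly 4 of any character (captured); then any character, then a word character; then zero or more of a literal 'e', then exactly 4 of a non-digit, then one or more of one of [hoc] (captured).
Matches to split on: at [6:20] → '6id_fhFee-jnco'; at [21:37] → '50kbch5Zeeipg-cc'.
With a capturing group present, the delimiter's captured portion is kept in the result list.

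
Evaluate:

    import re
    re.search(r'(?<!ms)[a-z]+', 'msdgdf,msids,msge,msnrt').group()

'msdgdf'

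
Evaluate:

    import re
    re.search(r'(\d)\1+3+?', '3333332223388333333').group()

'333333'

`\1` has to match the exact text group 1 already captured.
The match spans [0:6] → '333333'.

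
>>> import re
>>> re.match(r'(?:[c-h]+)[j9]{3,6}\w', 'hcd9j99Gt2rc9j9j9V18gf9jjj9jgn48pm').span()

(0, 8)

Pattern: one or more of a character in [c-h] (non-capturing group); then 3 to 6 of one of [j9], then a word character.
`re.match` only tries the pattern at the start of the string.
The match spans [0:8] → 'hcd9j99G'.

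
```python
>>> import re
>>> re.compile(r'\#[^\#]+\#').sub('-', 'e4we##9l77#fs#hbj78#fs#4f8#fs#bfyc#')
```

Each match is replaced by '-'.

'e4we#-fs-fs-fs-'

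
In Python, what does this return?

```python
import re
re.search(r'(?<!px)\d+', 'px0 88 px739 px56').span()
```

(4, 6)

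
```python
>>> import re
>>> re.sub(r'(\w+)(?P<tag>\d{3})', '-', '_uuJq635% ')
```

'-% '

The pattern matches one or more of a word character (captured); then exactly 3 of a digit (captured as 'tag').
Matches: at [0:8] → '_uuJq635'.
`sub` substitutes '-' at each match site.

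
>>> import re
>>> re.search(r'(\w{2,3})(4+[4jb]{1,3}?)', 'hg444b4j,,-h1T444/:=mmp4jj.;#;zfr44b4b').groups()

('hg4', '44b')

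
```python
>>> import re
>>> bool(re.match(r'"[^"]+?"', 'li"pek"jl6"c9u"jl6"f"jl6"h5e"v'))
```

`match` is anchored at position 0; if the pattern doesn't fit there, it returns None.
Here the string doesn't start with a match, so the call returns None, and `bool(None)` is False.

False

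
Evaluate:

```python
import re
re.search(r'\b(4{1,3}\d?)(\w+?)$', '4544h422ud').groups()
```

('45', '44h422ud')

The match spans [0:10] → '4544h422ud'.
Captured: group 1 = '45', group 2 = '44h422ud'.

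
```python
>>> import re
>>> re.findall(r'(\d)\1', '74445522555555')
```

['4', '5', '2', '5', '5', '5']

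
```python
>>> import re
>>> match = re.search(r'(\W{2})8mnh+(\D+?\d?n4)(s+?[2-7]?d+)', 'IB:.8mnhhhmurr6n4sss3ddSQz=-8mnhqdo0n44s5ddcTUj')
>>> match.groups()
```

(':.', 'murr6n4', 'sss3dd')

Pattern: exactly 2 of a non-word character (captured); then the literal '8mn', then one or more of the literal 'h'; then one or more of a non-digit (lazy), then optionally a digit, then the literal 'n4' (captured); then one or more of a literal 's' (lazy), then optionally a character in [2-7], then one or more of a literal 'd' (captured).
`re.search` tries every starting position until one works.
The match spans [2:23] → ':.8mnhhhmurr6n4sss3dd'.
Captured: group 1 = ':.', group 2 = 'murr6n4', group 3 = 'sss3dd'.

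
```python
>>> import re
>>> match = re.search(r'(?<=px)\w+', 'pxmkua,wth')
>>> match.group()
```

Because the assertion is zero-width, the text it checks is not consumed and won't appear in the result.
Unlike `match`, `search` isn't anchored — it looks for the pattern anywhere in the string.
The match spans [2:6] → 'mkua'.

'mkua'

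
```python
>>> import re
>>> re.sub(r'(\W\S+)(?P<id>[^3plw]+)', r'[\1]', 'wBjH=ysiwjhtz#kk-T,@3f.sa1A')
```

'wBjH[=ysiwjhtz#kk-T,@3f.sa1]'

Pattern: a non-word character, then one or more of a non-whitespace character (captured); then one or more of any character except [3plw] (captured as 'id').
Matches: at [4:27] → '=ysiwjhtz#kk-T,@3f.sa1A'.
The replacement refers to a captured group, so each match is rewritten using its own captured text.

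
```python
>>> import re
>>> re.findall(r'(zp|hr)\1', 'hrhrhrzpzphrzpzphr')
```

`\1` is not a pattern — it's the concrete string captured by group 1, re-applied verbatim.
Scanning left to right: at [0:4] match 'hrhr', group 1 = 'hr'; at [6:10] match 'zpzp', group 1 = 'zp'; at [12:16] match 'zpzp', group 1 = 'zp'.
Because there's exactly one group, `findall` drops the full match and keeps group 1 from each hit.

['hr', 'zp', 'zp']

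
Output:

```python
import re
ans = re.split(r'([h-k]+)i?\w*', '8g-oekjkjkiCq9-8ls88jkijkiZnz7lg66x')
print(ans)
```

['8g-oe', 'kjkjki', '-8ls88', 'jkijki', '']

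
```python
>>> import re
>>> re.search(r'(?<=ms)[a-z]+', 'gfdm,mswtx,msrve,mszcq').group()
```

The `(?=…)`/`(?<=…)` assertion just peeks at neighbouring text; it doesn't advance the match position.
The match spans [7:10] → 'wtx'.

'wtx'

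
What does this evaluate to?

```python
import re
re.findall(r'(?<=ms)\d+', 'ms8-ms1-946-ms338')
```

Because the assertion is zero-width, the text it checks is not consumed and won't appear in the result.
Matches: at [2:3] → '8'; at [6:7] → '1'; at [14:17] → '338'.
Since nothing is captured, `findall` lists the 3 matched substrings directly.

['8', '1', '338']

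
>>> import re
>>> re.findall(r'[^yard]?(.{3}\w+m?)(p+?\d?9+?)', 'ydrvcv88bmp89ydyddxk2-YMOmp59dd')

[('ydrvcv88bm', 'p89'), ('k2-YMOm', 'p59')]

This matches optionally any character except [yard]; then exactly 3 of any character, then one or more of a word character, then optionally the literal 'm' (captured); then one or more of a literal 'p' (lazy), then optionally a digit, then one or more of a literal '9' (lazy) (captured).
Scanning left to right: at [0:13] match 'ydrvcv88bmp89', groups = ('ydrvcv88bm', 'p89'); at [18:29] match 'xk2-YMOmp59', groups = ('k2-YMOm', 'p59').
2 groups means each result is a tuple of 2 captured strings — 2 here.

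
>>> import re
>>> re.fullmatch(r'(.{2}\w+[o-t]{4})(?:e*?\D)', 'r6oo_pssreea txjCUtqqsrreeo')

`re.fullmatch` requires the pattern to consume the entire string.
Here the pattern can't cover the whole string, so the call returns None.

None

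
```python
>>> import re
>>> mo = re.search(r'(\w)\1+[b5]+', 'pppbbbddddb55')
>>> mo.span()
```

`\1` is not a pattern — it's the concrete string captured by group 1, re-applied verbatim.
`re.search` tries every starting position until one works.
The match spans [0:6] → 'pppbbb'.
Captured: group 1 = 'p'.

(0, 6)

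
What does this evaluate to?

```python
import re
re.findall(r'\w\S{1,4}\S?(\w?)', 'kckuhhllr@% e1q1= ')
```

['l', '', '']

Pattern: a word character, then 1 to 4 of a non-whitespace character, then optionally a non-whitespace character; then optionally a word character (captured).
Matches: at [0:7] match 'kckuhhl', group 1 = 'l'; at [7:11] match 'lr@%', group 1 = ''; at [12:17] match 'e1q1=', group 1 = ''.
One capturing group, so `findall` returns just the captured substring from each match — 3 in all.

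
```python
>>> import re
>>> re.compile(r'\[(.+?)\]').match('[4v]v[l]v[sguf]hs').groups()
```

('4v',)

The match spans [0:4] → '[4v]'.
Captured: group 1 = '4v'.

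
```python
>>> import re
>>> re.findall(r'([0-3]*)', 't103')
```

['', '103', '']

Pattern: zero or more of a character in [0-3] (captured).
Scanning left to right: at [0:0] match '', group 1 = ''; at [1:4] match '103', group 1 = '103'; at [4:4] match '', group 1 = ''.
`findall` collects group 1 from each match (3 total).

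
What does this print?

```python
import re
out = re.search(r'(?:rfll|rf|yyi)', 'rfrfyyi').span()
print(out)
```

(0, 2)

`re.search` tries every starting position until one works.
The match spans [0:2] → 'rf'.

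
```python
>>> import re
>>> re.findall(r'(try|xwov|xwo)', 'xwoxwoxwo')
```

['xwo', 'xwo', 'xwo']

Walking the string: at [0:3] match 'xwo', group 1 = 'xwo'; at [3:6] match 'xwo', group 1 = 'xwo'; at [6:9] match 'xwo', group 1 = 'xwo'.
One capturing group, so `findall` returns just the captured substring from each match — 3 in all.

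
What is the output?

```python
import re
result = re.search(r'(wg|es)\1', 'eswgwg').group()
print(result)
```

wgwg

`\1` is not a pattern — it's the concrete string captured by group 1, re-applied verbatim.
The match spans [2:6] → 'wgwg'.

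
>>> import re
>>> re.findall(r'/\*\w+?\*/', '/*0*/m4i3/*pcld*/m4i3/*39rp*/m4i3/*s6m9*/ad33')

['/*0*/', '/*pcld*/', '/*39rp*/', '/*s6m9*/']

Since nothing is captured, `findall` lists the 4 matched substrings directly.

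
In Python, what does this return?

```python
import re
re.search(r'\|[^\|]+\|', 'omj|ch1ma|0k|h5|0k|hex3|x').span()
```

(3, 10)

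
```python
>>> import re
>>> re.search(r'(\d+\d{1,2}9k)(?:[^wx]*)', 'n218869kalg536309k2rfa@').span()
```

(1, 23)

This matches one or more of a digit, then 1 to 2 of a digit, then the literal '9k' (captured); then zero or more of any character except [wx] (non-capturing group).
Unlike `match`, `search` isn't anchored — it looks for the pattern anywhere in the string.
The match spans [1:23] → '218869kalg536309k2rfa@'.
Captured: group 1 = '218869k'.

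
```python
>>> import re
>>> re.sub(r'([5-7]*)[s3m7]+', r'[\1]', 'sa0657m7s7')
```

'[]a0[657]'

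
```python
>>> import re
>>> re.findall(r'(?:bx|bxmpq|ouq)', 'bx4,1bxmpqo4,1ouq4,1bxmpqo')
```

`|` is ordered: at each position the engine commits to the first alternative that works.
With no groups in the pattern, `findall` gives back each whole match — 4 here.

['bx', 'bx', 'ouq', 'bx']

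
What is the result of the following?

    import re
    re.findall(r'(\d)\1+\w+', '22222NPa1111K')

A backreference is literal: `\1` must see the identical characters the first group matched.
`findall` collects group 1 from the one match (1 total).

['2']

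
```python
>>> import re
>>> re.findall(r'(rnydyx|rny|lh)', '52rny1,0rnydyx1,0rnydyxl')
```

`|` is ordered: at each position the engine commits to the first alternative that works.
Because there's exactly one group, `findall` drops the full match and keeps group 1 from each hit.

['rny', 'rnydyx', 'rnydyx']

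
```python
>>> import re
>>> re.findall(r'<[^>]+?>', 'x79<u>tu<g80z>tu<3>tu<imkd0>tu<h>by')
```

['<u>', '<g80z>', '<3>', '<imkd0>', '<h>']

Walking the string: at [3:6] → '<u>'; at [8:14] → '<g80z>'; at [16:19] → '<3>'; at [21:28] → '<imkd0>'; at [30:33] → '<h>'.
Since nothing is captured, `findall` lists the 5 matched substrings directly.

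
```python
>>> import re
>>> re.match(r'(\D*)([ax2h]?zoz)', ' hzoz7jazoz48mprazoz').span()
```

(0, 5)

The pattern matches zero or more of a non-digit (captured); then optionally one of [ax2h], then the literal 'zoz' (captured).
`match` is anchored at position 0; if the pattern doesn't fit there, it returns None.
The match spans [0:5] → ' hzoz'.
Captured: group 1 = ' h', group 2 = 'zoz'.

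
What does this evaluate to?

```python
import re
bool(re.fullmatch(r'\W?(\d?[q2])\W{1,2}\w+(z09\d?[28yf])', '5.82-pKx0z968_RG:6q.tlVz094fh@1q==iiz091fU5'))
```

`re.fullmatch` requires the pattern to consume the entire string.
Here there's no way to consume every character, so the call returns None, and `bool(None)` is False.

False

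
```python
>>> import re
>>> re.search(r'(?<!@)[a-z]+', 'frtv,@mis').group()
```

A negative assertion filters positions out without eating any characters.
The match spans [0:4] → 'frtv'.

'frtv'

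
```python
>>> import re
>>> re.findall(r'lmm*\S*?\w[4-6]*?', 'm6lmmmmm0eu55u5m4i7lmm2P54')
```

['lmmmmm0', 'lmm2']

This matches the literal 'lm', then zero or more of a literal 'm', then zero or more of a non-whitespace character (lazy); then a word character, then zero or more of a character in [4-6] (lazy).
With no groups in the pattern, `findall` gives back each whole match — 2 here.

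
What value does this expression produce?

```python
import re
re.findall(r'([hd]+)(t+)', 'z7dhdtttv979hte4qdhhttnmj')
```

[('dhd', 'ttt'), ('h', 't'), ('dhh', 'tt')]

This matches one or more of one of [hd] (captured); then one or more of a literal 't' (captured).
Scanning left to right: at [2:8] match 'dhdttt', groups = ('dhd', 'ttt'); at [12:14] match 'ht', groups = ('h', 't'); at [17:22] match 'dhhtt', groups = ('dhh', 'tt').
`findall` packs the 2 group values into a tuple for every match.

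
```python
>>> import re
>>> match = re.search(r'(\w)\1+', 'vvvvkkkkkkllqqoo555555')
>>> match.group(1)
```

'v'

After group 1 captures some text, `\1` only succeeds where that same text appears again.
`search` walks the string left to right and returns the first match it finds.
The match spans [0:4] → 'vvvv'.
Captured: group 1 = 'v'.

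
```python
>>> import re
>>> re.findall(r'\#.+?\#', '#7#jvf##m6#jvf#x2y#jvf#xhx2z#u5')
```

['#7#', '##m6#', '#x2y#', '#xhx2z#']

Because the quantifier is non-greedy, it stops expanding at the earliest point where the rest of the pattern can succeed.
With no groups in the pattern, `findall` gives back each whole match — 4 here.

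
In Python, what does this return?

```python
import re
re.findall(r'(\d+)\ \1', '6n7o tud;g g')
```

[]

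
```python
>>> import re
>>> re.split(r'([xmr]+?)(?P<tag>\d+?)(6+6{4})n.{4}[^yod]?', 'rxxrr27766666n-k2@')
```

['', 'rxxrr', '277', '66666', '']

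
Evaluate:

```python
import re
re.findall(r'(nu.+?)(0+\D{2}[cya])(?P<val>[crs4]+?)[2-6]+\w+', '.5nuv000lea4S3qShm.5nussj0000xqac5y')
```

[('nuv000lea4S3qShm.5nussj', '0000xqa', 'c')]

Because the quantifier is non-greedy, it stops expanding at the earliest point where the rest of the pattern can succeed.
With 3 capturing groups, `findall` returns a 3-tuple per match.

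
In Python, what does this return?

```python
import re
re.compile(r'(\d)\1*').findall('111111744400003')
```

['1', '7', '4', '0', '3']

The backreference `\1` re-matches whatever the first group consumed, character for character.
Walking the string: at [0:6] match '111111', group 1 = '1'; at [6:7] match '7', group 1 = '7'; at [7:10] match '444', group 1 = '4'; at [10:14] match '0000', group 1 = '0'; at [14:15] match '3', group 1 = '3'.
With a single group, `findall` returns only what that group captured — 5 items.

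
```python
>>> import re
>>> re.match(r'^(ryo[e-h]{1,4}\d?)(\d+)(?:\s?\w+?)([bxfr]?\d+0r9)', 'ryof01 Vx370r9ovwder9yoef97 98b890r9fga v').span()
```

`re.match` only tries the pattern at the start of the string.
The match spans [0:14] → 'ryof01 Vx370r9'.

(0, 14)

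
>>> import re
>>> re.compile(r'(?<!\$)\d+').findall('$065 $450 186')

['65', '50', '186']

The negative lookaround is zero-width — it rules out positions where the adjacent text would match, without consuming anything.
With no groups in the pattern, `findall` gives back each whole match — 3 here.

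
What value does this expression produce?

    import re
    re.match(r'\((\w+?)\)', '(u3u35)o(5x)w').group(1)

'u3u35'

`re.match` won't scan ahead — the pattern has to work from the very first character.
The match spans [0:7] → '(u3u35)'.
Captured: group 1 = 'u3u35'.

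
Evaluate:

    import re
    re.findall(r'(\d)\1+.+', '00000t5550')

['0']

The backreference `\1` re-matches whatever the first group consumed, character for character.
Scanning left to right: at [0:10] match '00000t5550', group 1 = '0'.
One capturing group, so `findall` returns just the captured substring from the one match — 1 in all.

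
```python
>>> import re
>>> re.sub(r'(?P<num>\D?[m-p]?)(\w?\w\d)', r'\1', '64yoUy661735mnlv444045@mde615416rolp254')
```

The pattern matches optionally a non-digit, then optionally a character in [m-p] (captured as 'num'); then optionally a word character, then a word character, then a digit (captured).
Each match is replaced using the text its own group 1 captured.

'yomn@mro'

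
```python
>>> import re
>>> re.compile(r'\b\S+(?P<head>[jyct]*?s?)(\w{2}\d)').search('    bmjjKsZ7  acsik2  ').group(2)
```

'sZ7'

Pattern: a word boundary (`\b`, zero-width); then one or more of a non-whitespace character; then zero or more of one of [jyct] (lazy), then optionally a literal 's' (captured as 'head'); then exactly 2 of a word character, then a digit (captured).
`search` walks the string left to right and returns the first match it finds.
The match spans [4:12] → 'bmjjKsZ7'.
Captured: group 1 = '', group 2 = 'sZ7'.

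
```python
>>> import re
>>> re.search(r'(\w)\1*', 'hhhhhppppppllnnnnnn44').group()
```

'hhhhh'

`\1` has to match the exact text group 1 already captured.
`re.search` scans for the first position where the pattern succeeds.
The match spans [0:5] → 'hhhhh'.
Captured: group 1 = 'h'.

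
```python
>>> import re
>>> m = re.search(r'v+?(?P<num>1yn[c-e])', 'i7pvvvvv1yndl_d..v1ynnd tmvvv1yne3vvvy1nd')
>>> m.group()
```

This matches one or more of a literal 'v' (lazy); then the literal '1yn', then a character in [c-e] (captured as 'num').
The match spans [3:12] → 'vvvvv1ynd'.

'vvvvv1ynd'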